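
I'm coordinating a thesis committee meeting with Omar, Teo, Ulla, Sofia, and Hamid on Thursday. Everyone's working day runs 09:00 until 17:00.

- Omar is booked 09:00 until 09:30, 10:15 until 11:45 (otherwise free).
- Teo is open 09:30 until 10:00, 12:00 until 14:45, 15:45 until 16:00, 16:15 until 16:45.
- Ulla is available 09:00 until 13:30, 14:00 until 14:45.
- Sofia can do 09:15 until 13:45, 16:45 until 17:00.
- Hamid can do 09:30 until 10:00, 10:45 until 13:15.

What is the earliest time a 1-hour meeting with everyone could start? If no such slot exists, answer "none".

12:00

Omar free: 09:30-10:15, 11:45-17:00 (invert busy blocks within the working day).
Teo free: 09:30-10:00, 12:00-14:45, 15:45-16:00, 16:15-16:45.
Ulla free: 09:00-13:30, 14:00-14:45.
Sofia free: 09:15-13:45, 16:45-17:00.
Hamid free: 09:30-10:00, 10:45-13:15.
Omar ∩ Teo: 09:30-10:00, 12:00-14:45, 15:45-16:00, 16:15-16:45.
Omar ∩ Teo ∩ Ulla: 09:30-10:00, 12:00-13:30, 14:00-14:45.
Omar ∩ Teo ∩ Ulla ∩ Sofia: 09:30-10:00, 12:00-13:30.
Omar ∩ Teo ∩ Ulla ∩ Sofia ∩ Hamid: 09:30-10:00, 12:00-13:15.
The first common window of at least 60 minutes is 12:00-13:15, so the earliest start is 12:00.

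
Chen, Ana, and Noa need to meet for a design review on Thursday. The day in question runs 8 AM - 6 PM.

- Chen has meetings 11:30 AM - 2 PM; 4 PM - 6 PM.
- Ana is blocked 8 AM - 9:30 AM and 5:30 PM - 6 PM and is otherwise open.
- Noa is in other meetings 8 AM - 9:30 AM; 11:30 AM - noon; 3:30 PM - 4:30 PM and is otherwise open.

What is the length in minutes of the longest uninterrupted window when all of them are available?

120

Chen free: 08:00-11:30, 14:00-16:00 (invert busy blocks within the working day).
Ana free: 09:30-17:30 (invert busy blocks within the working day).
Noa free: 09:30-11:30, 12:00-15:30, 16:30-18:00 (invert busy blocks within the working day).
Chen ∩ Ana: 09:30-11:30, 14:00-16:00.
Chen ∩ Ana ∩ Noa: 09:30-11:30, 14:00-15:30.
Those are the intersection windows.
The longest is 09:30-11:30 at 120 minutes.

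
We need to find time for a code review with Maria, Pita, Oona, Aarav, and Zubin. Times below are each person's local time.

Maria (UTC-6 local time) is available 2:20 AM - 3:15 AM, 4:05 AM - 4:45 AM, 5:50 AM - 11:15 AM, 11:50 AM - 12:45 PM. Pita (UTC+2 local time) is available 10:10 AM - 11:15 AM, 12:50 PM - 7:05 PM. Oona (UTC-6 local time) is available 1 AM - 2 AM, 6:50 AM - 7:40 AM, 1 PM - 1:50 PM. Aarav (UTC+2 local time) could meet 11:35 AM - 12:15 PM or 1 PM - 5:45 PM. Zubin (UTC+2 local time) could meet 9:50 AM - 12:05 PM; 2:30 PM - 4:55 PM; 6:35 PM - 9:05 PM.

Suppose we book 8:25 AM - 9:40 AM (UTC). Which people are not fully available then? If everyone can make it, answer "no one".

Maria in UTC: 08:20-09:15, 10:05-10:45, 11:50-17:15, 17:50-18:45 (add 6h to convert from UTC-6).
Pita in UTC: 08:10-09:15, 10:50-17:05 (subtract 2h to convert from UTC+2).
Oona in UTC: 07:00-08:00, 12:50-13:40, 19:00-19:50 (add 6h to convert from UTC-6).
Aarav in UTC: 09:35-10:15, 11:00-15:45 (subtract 2h to convert from UTC+2).
Zubin in UTC: 07:50-10:05, 12:30-14:55, 16:35-19:05 (subtract 2h to convert from UTC+2).
Maria: not fully free for 08:25-09:40. Pita: not fully free for 08:25-09:40. Oona: not fully free for 08:25-09:40. Aarav: not fully free for 08:25-09:40. Zubin: free for 08:25-09:40.

Aarav, Maria, Oona, Pita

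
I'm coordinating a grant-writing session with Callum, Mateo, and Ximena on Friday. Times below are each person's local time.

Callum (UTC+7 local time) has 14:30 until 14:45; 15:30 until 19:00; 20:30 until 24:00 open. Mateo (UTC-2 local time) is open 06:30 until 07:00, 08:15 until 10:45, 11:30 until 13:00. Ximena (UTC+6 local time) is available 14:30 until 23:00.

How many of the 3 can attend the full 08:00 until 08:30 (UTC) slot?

0

Callum in UTC: 07:30-07:45, 08:30-12:00, 13:30-17:00 (subtract 7h to convert from UTC+7).
Mateo in UTC: 08:30-09:00, 10:15-12:45, 13:30-15:00 (add 2h to convert from UTC-2).
Ximena in UTC: 08:30-17:00 (subtract 6h to convert from UTC+6).
nobody can make the full 08:00-08:30 slot — that's 0.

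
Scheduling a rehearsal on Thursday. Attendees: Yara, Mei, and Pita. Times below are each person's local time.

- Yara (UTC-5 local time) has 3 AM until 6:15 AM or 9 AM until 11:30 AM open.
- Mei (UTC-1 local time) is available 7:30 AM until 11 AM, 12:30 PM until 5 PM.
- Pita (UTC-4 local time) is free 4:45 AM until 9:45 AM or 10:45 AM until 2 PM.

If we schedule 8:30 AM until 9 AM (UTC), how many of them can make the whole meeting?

Yara in UTC: 08:00-11:15, 14:00-16:30 (add 5h to convert from UTC-5).
Mei in UTC: 08:30-12:00, 13:30-18:00 (add 1h to convert from UTC-1).
Pita in UTC: 08:45-13:45, 14:45-18:00 (add 4h to convert from UTC-4).
Yara and Mei can make the full 08:30-09:00 slot — that's 2.

2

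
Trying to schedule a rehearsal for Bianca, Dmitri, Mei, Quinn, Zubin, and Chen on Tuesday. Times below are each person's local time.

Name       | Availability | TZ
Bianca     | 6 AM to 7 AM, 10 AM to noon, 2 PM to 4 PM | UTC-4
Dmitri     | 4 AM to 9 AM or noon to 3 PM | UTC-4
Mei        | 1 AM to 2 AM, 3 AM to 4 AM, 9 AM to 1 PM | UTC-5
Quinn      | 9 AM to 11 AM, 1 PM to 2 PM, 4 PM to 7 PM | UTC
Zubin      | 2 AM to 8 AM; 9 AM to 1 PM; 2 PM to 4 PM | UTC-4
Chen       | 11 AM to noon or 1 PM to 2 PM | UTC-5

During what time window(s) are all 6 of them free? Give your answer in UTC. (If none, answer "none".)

Bianca in UTC: 10:00-11:00, 14:00-16:00, 18:00-20:00 (add 4h to convert from UTC-4).
Dmitri in UTC: 08:00-13:00, 16:00-19:00 (add 4h to convert from UTC-4).
Mei in UTC: 06:00-07:00, 08:00-09:00, 14:00-18:00 (add 5h to convert from UTC-5).
Quinn in UTC: 09:00-11:00, 13:00-14:00, 16:00-19:00.
Zubin in UTC: 06:00-12:00, 13:00-17:00, 18:00-20:00 (add 4h to convert from UTC-4).
Chen in UTC: 16:00-17:00, 18:00-19:00 (add 5h to convert from UTC-5).
Bianca ∩ Dmitri: 10:00-11:00, 18:00-19:00.
Bianca ∩ Dmitri ∩ Mei: ∅.
Bianca ∩ Dmitri ∩ Mei ∩ Quinn: ∅.
Bianca ∩ Dmitri ∩ Mei ∩ Quinn ∩ Zubin: ∅.
Bianca ∩ Dmitri ∩ Mei ∩ Quinn ∩ Zubin ∩ Chen: ∅.
There is no time when everyone is free.

none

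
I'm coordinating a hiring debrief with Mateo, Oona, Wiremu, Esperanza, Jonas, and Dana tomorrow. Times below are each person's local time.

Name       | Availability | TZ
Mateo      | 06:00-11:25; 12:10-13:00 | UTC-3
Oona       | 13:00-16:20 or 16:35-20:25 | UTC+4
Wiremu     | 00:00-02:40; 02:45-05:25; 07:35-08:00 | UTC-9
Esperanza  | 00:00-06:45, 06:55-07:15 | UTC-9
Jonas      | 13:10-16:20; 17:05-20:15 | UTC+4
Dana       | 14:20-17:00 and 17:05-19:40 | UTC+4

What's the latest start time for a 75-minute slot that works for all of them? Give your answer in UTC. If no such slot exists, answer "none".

Mateo in UTC: 09:00-14:25, 15:10-16:00 (add 3h to convert from UTC-3).
Oona in UTC: 09:00-12:20, 12:35-16:25 (subtract 4h to convert from UTC+4).
Wiremu in UTC: 09:00-11:40, 11:45-14:25, 16:35-17:00 (add 9h to convert from UTC-9).
Esperanza in UTC: 09:00-15:45, 15:55-16:15 (add 9h to convert from UTC-9).
Jonas in UTC: 09:10-12:20, 13:05-16:15 (subtract 4h to convert from UTC+4).
Dana in UTC: 10:20-13:00, 13:05-15:40 (subtract 4h to convert from UTC+4).
Mateo ∩ Oona: 09:00-12:20, 12:35-14:25, 15:10-16:00.
Mateo ∩ Oona ∩ Wiremu: 09:00-11:40, 11:45-12:20, 12:35-14:25.
Mateo ∩ Oona ∩ Wiremu ∩ Esperanza: 09:00-11:40, 11:45-12:20, 12:35-14:25.
Mateo ∩ Oona ∩ Wiremu ∩ Esperanza ∩ Jonas: 09:10-11:40, 11:45-12:20, 13:05-14:25.
Mateo ∩ Oona ∩ Wiremu ∩ Esperanza ∩ Jonas ∩ Dana: 10:20-11:40, 11:45-12:20, 13:05-14:25.
The last common window of at least 75 minutes is 13:05-14:25; a 75-minute meeting can start as late as 13:10 and still end by 14:25.

13:10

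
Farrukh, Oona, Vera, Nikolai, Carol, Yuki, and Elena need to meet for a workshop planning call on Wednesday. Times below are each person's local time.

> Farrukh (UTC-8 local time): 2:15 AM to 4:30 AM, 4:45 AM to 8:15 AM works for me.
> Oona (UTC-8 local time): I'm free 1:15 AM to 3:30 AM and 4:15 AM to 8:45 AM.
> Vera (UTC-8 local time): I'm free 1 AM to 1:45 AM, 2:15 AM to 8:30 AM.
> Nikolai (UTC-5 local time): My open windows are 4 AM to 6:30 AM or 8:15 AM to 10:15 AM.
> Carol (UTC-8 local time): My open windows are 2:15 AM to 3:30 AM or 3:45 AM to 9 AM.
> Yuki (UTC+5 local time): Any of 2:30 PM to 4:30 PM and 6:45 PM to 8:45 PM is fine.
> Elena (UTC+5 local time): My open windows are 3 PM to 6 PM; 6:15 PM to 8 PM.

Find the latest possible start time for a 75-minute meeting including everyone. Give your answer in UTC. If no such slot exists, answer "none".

13:45

Farrukh in UTC: 10:15-12:30, 12:45-16:15 (add 8h to convert from UTC-8).
Oona in UTC: 09:15-11:30, 12:15-16:45 (add 8h to convert from UTC-8).
Vera in UTC: 09:00-09:45, 10:15-16:30 (add 8h to convert from UTC-8).
Nikolai in UTC: 09:00-11:30, 13:15-15:15 (add 5h to convert from UTC-5).
Carol in UTC: 10:15-11:30, 11:45-17:00 (add 8h to convert from UTC-8).
Yuki in UTC: 09:30-11:30, 13:45-15:45 (subtract 5h to convert from UTC+5).
Elena in UTC: 10:00-13:00, 13:15-15:00 (subtract 5h to convert from UTC+5).
Farrukh ∩ Oona: 10:15-11:30, 12:15-12:30, 12:45-16:15.
Farrukh ∩ Oona ∩ Vera: 10:15-11:30, 12:15-12:30, 12:45-16:15.
Farrukh ∩ Oona ∩ Vera ∩ Nikolai: 10:15-11:30, 13:15-15:15.
Farrukh ∩ Oona ∩ Vera ∩ Nikolai ∩ Carol: 10:15-11:30, 13:15-15:15.
Farrukh ∩ Oona ∩ Vera ∩ Nikolai ∩ Carol ∩ Yuki: 10:15-11:30, 13:45-15:15.
Farrukh ∩ Oona ∩ Vera ∩ Nikolai ∩ Carol ∩ Yuki ∩ Elena: 10:15-11:30, 13:45-15:00.
The last common window of at least 75 minutes is 13:45-15:00; a 75-minute meeting can start as late as 13:45 and still end by 15:00.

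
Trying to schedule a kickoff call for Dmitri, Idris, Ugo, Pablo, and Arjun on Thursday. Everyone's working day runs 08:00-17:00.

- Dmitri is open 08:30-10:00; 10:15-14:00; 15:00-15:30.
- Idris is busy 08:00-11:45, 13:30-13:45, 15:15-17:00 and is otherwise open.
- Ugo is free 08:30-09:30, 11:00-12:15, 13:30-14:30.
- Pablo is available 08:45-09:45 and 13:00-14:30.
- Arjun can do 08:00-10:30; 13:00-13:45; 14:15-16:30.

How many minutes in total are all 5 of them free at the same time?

0

Dmitri free: 08:30-10:00, 10:15-14:00, 15:00-15:30.
Idris free: 11:45-13:30, 13:45-15:15 (invert busy blocks within the working day).
Ugo free: 08:30-09:30, 11:00-12:15, 13:30-14:30.
Pablo free: 08:45-09:45, 13:00-14:30.
Arjun free: 08:00-10:30, 13:00-13:45, 14:15-16:30.
Dmitri ∩ Idris: 11:45-13:30, 13:45-14:00, 15:00-15:15.
Dmitri ∩ Idris ∩ Ugo: 11:45-12:15, 13:45-14:00.
Dmitri ∩ Idris ∩ Ugo ∩ Pablo: 13:45-14:00.
Dmitri ∩ Idris ∩ Ugo ∩ Pablo ∩ Arjun: ∅.
There is no time when everyone is free.
There is no common window, so the total is 0 minutes.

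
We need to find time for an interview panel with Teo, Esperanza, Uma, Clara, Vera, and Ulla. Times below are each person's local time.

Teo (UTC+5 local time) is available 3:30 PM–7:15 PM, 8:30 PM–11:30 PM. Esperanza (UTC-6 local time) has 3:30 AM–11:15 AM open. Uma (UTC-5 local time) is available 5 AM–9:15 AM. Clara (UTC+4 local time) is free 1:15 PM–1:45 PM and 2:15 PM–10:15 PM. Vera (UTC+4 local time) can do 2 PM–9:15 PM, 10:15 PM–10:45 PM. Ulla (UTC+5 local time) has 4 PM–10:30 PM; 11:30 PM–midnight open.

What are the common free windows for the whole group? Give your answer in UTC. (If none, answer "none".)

Teo in UTC: 10:30-14:15, 15:30-18:30 (subtract 5h to convert from UTC+5).
Esperanza in UTC: 09:30-17:15 (add 6h to convert from UTC-6).
Uma in UTC: 10:00-14:15 (add 5h to convert from UTC-5).
Clara in UTC: 09:15-09:45, 10:15-18:15 (subtract 4h to convert from UTC+4).
Vera in UTC: 10:00-17:15, 18:15-18:45 (subtract 4h to convert from UTC+4).
Ulla in UTC: 11:00-17:30, 18:30-19:00 (subtract 5h to convert from UTC+5).
Teo ∩ Esperanza: 10:30-14:15, 15:30-17:15.
Teo ∩ Esperanza ∩ Uma: 10:30-14:15.
Teo ∩ Esperanza ∩ Uma ∩ Clara: 10:30-14:15.
Teo ∩ Esperanza ∩ Uma ∩ Clara ∩ Vera: 10:30-14:15.
Teo ∩ Esperanza ∩ Uma ∩ Clara ∩ Vera ∩ Ulla: 11:00-14:15.

11:00-14:15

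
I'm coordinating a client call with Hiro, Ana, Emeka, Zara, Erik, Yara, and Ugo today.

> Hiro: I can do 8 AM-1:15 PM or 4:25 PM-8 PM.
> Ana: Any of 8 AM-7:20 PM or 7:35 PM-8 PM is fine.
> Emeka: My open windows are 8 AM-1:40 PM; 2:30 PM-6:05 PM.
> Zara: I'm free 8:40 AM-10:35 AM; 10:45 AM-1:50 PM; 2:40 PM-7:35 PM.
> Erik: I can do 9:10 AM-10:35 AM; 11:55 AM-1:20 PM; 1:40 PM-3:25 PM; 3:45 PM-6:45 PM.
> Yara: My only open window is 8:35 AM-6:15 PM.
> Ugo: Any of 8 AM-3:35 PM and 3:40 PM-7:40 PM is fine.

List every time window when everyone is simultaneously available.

09:10-10:35, 11:55-13:15, 16:25-18:05

Hiro ∩ Ana: 08:00-13:15, 16:25-19:20, 19:35-20:00.
Hiro ∩ Ana ∩ Emeka: 08:00-13:15, 16:25-18:05.
Hiro ∩ Ana ∩ Emeka ∩ Zara: 08:40-10:35, 10:45-13:15, 16:25-18:05.
Hiro ∩ Ana ∩ Emeka ∩ Zara ∩ Erik: 09:10-10:35, 11:55-13:15, 16:25-18:05.
Hiro ∩ Ana ∩ Emeka ∩ Zara ∩ Erik ∩ Yara: 09:10-10:35, 11:55-13:15, 16:25-18:05.
Hiro ∩ Ana ∩ Emeka ∩ Zara ∩ Erik ∩ Yara ∩ Ugo: 09:10-10:35, 11:55-13:15, 16:25-18:05.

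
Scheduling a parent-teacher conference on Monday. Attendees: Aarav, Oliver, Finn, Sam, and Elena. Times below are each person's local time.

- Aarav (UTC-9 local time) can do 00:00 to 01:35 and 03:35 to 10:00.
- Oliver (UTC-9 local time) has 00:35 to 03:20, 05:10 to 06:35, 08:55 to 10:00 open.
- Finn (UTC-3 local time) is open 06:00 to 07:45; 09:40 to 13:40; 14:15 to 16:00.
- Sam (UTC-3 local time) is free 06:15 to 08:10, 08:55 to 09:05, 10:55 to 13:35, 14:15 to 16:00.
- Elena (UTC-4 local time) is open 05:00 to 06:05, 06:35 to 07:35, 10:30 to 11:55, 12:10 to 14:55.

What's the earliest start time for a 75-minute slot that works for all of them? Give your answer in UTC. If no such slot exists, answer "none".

none

Aarav in UTC: 09:00-10:35, 12:35-19:00 (add 9h to convert from UTC-9).
Oliver in UTC: 09:35-12:20, 14:10-15:35, 17:55-19:00 (add 9h to convert from UTC-9).
Finn in UTC: 09:00-10:45, 12:40-16:40, 17:15-19:00 (add 3h to convert from UTC-3).
Sam in UTC: 09:15-11:10, 11:55-12:05, 13:55-16:35, 17:15-19:00 (add 3h to convert from UTC-3).
Elena in UTC: 09:00-10:05, 10:35-11:35, 14:30-15:55, 16:10-18:55 (add 4h to convert from UTC-4).
Aarav ∩ Oliver: 09:35-10:35, 14:10-15:35, 17:55-19:00.
Aarav ∩ Oliver ∩ Finn: 09:35-10:35, 14:10-15:35, 17:55-19:00.
Aarav ∩ Oliver ∩ Finn ∩ Sam: 09:35-10:35, 14:10-15:35, 17:55-19:00.
Aarav ∩ Oliver ∩ Finn ∩ Sam ∩ Elena: 09:35-10:05, 14:30-15:35, 17:55-18:55.
No common window is at least 75 minutes long.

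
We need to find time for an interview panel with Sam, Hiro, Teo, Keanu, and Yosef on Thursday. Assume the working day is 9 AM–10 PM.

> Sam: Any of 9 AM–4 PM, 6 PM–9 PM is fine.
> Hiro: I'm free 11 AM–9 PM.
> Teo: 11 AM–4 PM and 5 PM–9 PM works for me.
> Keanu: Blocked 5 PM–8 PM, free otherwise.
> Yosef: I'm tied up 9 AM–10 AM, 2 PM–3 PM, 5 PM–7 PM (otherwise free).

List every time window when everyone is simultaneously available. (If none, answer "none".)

Sam free: 09:00-16:00, 18:00-21:00.
Hiro free: 11:00-21:00.
Teo free: 11:00-16:00, 17:00-21:00.
Keanu free: 09:00-17:00, 20:00-22:00 (invert busy blocks within the working day).
Yosef free: 10:00-14:00, 15:00-17:00, 19:00-22:00 (invert busy blocks within the working day).
Sam ∩ Hiro: 11:00-16:00, 18:00-21:00.
Sam ∩ Hiro ∩ Teo: 11:00-16:00, 18:00-21:00.
Sam ∩ Hiro ∩ Teo ∩ Keanu: 11:00-16:00, 20:00-21:00.
Sam ∩ Hiro ∩ Teo ∩ Keanu ∩ Yosef: 11:00-14:00, 15:00-16:00, 20:00-21:00.
Those are the intersection windows.

11:00-14:00, 15:00-16:00, 20:00-21:00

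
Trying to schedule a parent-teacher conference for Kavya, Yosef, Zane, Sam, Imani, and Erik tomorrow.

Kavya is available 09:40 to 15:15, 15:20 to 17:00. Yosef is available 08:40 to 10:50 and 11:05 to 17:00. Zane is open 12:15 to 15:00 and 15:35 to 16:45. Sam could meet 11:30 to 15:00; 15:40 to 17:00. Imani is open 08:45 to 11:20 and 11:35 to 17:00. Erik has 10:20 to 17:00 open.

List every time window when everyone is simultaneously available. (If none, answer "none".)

12:15-15:00, 15:40-16:45

Kavya ∩ Yosef: 09:40-10:50, 11:05-15:15, 15:20-17:00.
Kavya ∩ Yosef ∩ Zane: 12:15-15:00, 15:35-16:45.
Kavya ∩ Yosef ∩ Zane ∩ Sam: 12:15-15:00, 15:40-16:45.
Kavya ∩ Yosef ∩ Zane ∩ Sam ∩ Imani: 12:15-15:00, 15:40-16:45.
Kavya ∩ Yosef ∩ Zane ∩ Sam ∩ Imani ∩ Erik: 12:15-15:00, 15:40-16:45.
Those are the intersection windows.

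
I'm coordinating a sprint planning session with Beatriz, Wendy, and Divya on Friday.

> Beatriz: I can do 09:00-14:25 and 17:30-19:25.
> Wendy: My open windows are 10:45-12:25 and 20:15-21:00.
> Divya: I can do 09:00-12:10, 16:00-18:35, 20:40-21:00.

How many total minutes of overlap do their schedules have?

85

Beatriz ∩ Wendy: 10:45-12:25.
Beatriz ∩ Wendy ∩ Divya: 10:45-12:10.
That's a single block of 85 minutes.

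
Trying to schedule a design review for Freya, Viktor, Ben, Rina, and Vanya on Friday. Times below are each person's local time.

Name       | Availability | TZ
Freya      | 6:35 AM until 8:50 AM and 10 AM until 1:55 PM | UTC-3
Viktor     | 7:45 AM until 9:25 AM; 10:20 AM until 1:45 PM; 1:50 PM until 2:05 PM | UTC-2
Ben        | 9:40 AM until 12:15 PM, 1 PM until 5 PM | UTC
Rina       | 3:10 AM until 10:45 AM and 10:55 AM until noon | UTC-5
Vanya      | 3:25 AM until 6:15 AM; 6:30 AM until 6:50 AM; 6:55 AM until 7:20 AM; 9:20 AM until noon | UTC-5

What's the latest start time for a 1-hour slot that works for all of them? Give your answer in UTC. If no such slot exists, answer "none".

14:45

Freya in UTC: 09:35-11:50, 13:00-16:55 (add 3h to convert from UTC-3).
Viktor in UTC: 09:45-11:25, 12:20-15:45, 15:50-16:05 (add 2h to convert from UTC-2).
Ben in UTC: 09:40-12:15, 13:00-17:00.
Rina in UTC: 08:10-15:45, 15:55-17:00 (add 5h to convert from UTC-5).
Vanya in UTC: 08:25-11:15, 11:30-11:50, 11:55-12:20, 14:20-17:00 (add 5h to convert from UTC-5).
Freya ∩ Viktor: 09:45-11:25, 13:00-15:45, 15:50-16:05.
Freya ∩ Viktor ∩ Ben: 09:45-11:25, 13:00-15:45, 15:50-16:05.
Freya ∩ Viktor ∩ Ben ∩ Rina: 09:45-11:25, 13:00-15:45, 15:55-16:05.
Freya ∩ Viktor ∩ Ben ∩ Rina ∩ Vanya: 09:45-11:15, 14:20-15:45, 15:55-16:05.
The last common window of at least 60 minutes is 14:20-15:45; a 60-minute meeting can start as late as 14:45 and still end by 15:45.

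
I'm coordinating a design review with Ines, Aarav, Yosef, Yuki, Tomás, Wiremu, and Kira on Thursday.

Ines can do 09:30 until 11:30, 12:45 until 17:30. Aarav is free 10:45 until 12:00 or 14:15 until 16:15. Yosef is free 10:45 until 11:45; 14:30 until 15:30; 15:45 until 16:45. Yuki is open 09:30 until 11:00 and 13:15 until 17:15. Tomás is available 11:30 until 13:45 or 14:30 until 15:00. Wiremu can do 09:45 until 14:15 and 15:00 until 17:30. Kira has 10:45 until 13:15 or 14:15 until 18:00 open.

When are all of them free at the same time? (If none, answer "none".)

Ines ∩ Aarav: 10:45-11:30, 14:15-16:15.
Ines ∩ Aarav ∩ Yosef: 10:45-11:30, 14:30-15:30, 15:45-16:15.
Ines ∩ Aarav ∩ Yosef ∩ Yuki: 10:45-11:00, 14:30-15:30, 15:45-16:15.
Ines ∩ Aarav ∩ Yosef ∩ Yuki ∩ Tomás: 14:30-15:00.
Ines ∩ Aarav ∩ Yosef ∩ Yuki ∩ Tomás ∩ Wiremu: ∅.
Ines ∩ Aarav ∩ Yosef ∩ Yuki ∩ Tomás ∩ Wiremu ∩ Kira: ∅.
There is no time when everyone is free.

none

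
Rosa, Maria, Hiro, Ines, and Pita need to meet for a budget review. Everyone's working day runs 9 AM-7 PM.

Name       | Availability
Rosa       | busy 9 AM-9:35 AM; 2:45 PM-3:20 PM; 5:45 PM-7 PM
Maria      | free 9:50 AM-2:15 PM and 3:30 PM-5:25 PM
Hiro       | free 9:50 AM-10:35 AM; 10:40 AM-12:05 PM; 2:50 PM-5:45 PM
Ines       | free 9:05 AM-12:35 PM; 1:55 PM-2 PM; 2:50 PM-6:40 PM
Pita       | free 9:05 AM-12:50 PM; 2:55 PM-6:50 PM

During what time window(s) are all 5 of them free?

Rosa free: 09:35-14:45, 15:20-17:45 (invert busy blocks within the working day).
Maria free: 09:50-14:15, 15:30-17:25.
Hiro free: 09:50-10:35, 10:40-12:05, 14:50-17:45.
Ines free: 09:05-12:35, 13:55-14:00, 14:50-18:40.
Pita free: 09:05-12:50, 14:55-18:50.
Rosa ∩ Maria: 09:50-14:15, 15:30-17:25.
Rosa ∩ Maria ∩ Hiro: 09:50-10:35, 10:40-12:05, 15:30-17:25.
Rosa ∩ Maria ∩ Hiro ∩ Ines: 09:50-10:35, 10:40-12:05, 15:30-17:25.
Rosa ∩ Maria ∩ Hiro ∩ Ines ∩ Pita: 09:50-10:35, 10:40-12:05, 15:30-17:25.

09:50-10:35, 10:40-12:05, 15:30-17:25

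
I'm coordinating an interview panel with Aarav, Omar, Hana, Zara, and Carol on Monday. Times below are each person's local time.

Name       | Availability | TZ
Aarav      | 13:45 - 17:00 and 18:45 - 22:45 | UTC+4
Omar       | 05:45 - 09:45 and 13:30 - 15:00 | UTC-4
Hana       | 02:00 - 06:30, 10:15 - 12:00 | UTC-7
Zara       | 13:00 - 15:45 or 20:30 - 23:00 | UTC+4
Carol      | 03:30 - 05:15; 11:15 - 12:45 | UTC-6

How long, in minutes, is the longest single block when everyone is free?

90

Aarav in UTC: 09:45-13:00, 14:45-18:45 (subtract 4h to convert from UTC+4).
Omar in UTC: 09:45-13:45, 17:30-19:00 (add 4h to convert from UTC-4).
Hana in UTC: 09:00-13:30, 17:15-19:00 (add 7h to convert from UTC-7).
Zara in UTC: 09:00-11:45, 16:30-19:00 (subtract 4h to convert from UTC+4).
Carol in UTC: 09:30-11:15, 17:15-18:45 (add 6h to convert from UTC-6).
Aarav ∩ Omar: 09:45-13:00, 17:30-18:45.
Aarav ∩ Omar ∩ Hana: 09:45-13:00, 17:30-18:45.
Aarav ∩ Omar ∩ Hana ∩ Zara: 09:45-11:45, 17:30-18:45.
Aarav ∩ Omar ∩ Hana ∩ Zara ∩ Carol: 09:45-11:15, 17:30-18:45.
The longest is 09:45-11:15 at 90 minutes.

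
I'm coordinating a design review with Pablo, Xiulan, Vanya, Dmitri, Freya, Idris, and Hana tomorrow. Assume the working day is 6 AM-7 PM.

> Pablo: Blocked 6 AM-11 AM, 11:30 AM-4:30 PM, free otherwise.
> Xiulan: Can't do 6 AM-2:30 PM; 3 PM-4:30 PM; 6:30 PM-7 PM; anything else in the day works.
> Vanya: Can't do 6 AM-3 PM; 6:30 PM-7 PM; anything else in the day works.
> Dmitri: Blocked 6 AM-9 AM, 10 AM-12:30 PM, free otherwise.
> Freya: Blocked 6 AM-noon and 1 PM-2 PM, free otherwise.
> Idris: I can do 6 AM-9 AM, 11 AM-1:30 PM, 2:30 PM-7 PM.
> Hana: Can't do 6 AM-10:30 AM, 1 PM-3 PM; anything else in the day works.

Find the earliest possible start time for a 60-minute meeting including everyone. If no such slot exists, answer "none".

Pablo free: 11:00-11:30, 16:30-19:00 (invert busy blocks within the working day).
Xiulan free: 14:30-15:00, 16:30-18:30 (invert busy blocks within the working day).
Vanya free: 15:00-18:30 (invert busy blocks within the working day).
Dmitri free: 09:00-10:00, 12:30-19:00 (invert busy blocks within the working day).
Freya free: 12:00-13:00, 14:00-19:00 (invert busy blocks within the working day).
Idris free: 06:00-09:00, 11:00-13:30, 14:30-19:00.
Hana free: 10:30-13:00, 15:00-19:00 (invert busy blocks within the working day).
Pablo ∩ Xiulan: 16:30-18:30.
Pablo ∩ Xiulan ∩ Vanya: 16:30-18:30.
Pablo ∩ Xiulan ∩ Vanya ∩ Dmitri: 16:30-18:30.
Pablo ∩ Xiulan ∩ Vanya ∩ Dmitri ∩ Freya: 16:30-18:30.
Pablo ∩ Xiulan ∩ Vanya ∩ Dmitri ∩ Freya ∩ Idris: 16:30-18:30.
Pablo ∩ Xiulan ∩ Vanya ∩ Dmitri ∩ Freya ∩ Idris ∩ Hana: 16:30-18:30.
The first common window of at least 60 minutes is 16:30-18:30, so the earliest start is 16:30.

16:30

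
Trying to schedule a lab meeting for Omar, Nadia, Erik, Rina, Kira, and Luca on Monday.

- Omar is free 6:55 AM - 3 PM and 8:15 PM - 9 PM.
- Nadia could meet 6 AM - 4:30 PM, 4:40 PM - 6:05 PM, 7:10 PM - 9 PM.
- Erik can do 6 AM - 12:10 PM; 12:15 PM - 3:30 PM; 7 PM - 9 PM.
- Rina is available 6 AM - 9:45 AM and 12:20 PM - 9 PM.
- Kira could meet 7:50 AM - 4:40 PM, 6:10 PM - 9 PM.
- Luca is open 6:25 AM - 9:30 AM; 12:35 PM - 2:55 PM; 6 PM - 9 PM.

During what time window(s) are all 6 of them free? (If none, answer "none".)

07:50-09:30, 12:35-14:55, 20:15-21:00

Omar ∩ Nadia: 06:55-15:00, 20:15-21:00.
Omar ∩ Nadia ∩ Erik: 06:55-12:10, 12:15-15:00, 20:15-21:00.
Omar ∩ Nadia ∩ Erik ∩ Rina: 06:55-09:45, 12:20-15:00, 20:15-21:00.
Omar ∩ Nadia ∩ Erik ∩ Rina ∩ Kira: 07:50-09:45, 12:20-15:00, 20:15-21:00.
Omar ∩ Nadia ∩ Erik ∩ Rina ∩ Kira ∩ Luca: 07:50-09:30, 12:35-14:55, 20:15-21:00.
So the common availability across everyone is 07:50-09:30, 12:35-14:55, 20:15-21:00.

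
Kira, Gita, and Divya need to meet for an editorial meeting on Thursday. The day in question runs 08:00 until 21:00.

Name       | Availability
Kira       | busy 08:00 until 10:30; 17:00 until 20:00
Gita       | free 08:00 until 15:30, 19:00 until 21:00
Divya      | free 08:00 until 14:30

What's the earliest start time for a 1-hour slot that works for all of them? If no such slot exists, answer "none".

10:30

Kira free: 10:30-17:00, 20:00-21:00 (invert busy blocks within the working day).
Gita free: 08:00-15:30, 19:00-21:00.
Divya free: 08:00-14:30.
Kira ∩ Gita: 10:30-15:30, 20:00-21:00.
Kira ∩ Gita ∩ Divya: 10:30-14:30.
The first common window of at least 60 minutes is 10:30-14:30, so the earliest start is 10:30.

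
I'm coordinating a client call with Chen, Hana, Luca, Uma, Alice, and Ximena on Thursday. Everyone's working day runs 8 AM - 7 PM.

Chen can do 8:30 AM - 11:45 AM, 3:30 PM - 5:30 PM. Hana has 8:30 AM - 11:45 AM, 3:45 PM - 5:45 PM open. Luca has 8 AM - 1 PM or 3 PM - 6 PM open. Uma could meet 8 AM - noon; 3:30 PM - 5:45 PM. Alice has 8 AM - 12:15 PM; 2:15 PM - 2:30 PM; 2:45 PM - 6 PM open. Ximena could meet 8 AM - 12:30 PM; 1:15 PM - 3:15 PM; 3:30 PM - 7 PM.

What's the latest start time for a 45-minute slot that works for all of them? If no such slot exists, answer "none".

Chen ∩ Hana: 08:30-11:45, 15:45-17:30.
Chen ∩ Hana ∩ Luca: 08:30-11:45, 15:45-17:30.
Chen ∩ Hana ∩ Luca ∩ Uma: 08:30-11:45, 15:45-17:30.
Chen ∩ Hana ∩ Luca ∩ Uma ∩ Alice: 08:30-11:45, 15:45-17:30.
Chen ∩ Hana ∩ Luca ∩ Uma ∩ Alice ∩ Ximena: 08:30-11:45, 15:45-17:30.
The last common window of at least 45 minutes is 15:45-17:30; a 45-minute meeting can start as late as 16:45 and still end by 17:30.

16:45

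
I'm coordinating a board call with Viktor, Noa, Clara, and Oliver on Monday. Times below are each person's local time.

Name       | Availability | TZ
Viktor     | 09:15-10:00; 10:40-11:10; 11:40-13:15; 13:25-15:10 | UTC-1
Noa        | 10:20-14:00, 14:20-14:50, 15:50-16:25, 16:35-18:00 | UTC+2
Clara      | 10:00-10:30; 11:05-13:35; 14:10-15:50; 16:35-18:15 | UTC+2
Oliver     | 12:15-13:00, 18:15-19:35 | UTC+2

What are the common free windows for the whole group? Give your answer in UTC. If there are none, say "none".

Viktor in UTC: 10:15-11:00, 11:40-12:10, 12:40-14:15, 14:25-16:10 (add 1h to convert from UTC-1).
Noa in UTC: 08:20-12:00, 12:20-12:50, 13:50-14:25, 14:35-16:00 (subtract 2h to convert from UTC+2).
Clara in UTC: 08:00-08:30, 09:05-11:35, 12:10-13:50, 14:35-16:15 (subtract 2h to convert from UTC+2).
Oliver in UTC: 10:15-11:00, 16:15-17:35 (subtract 2h to convert from UTC+2).
Viktor ∩ Noa: 10:15-11:00, 11:40-12:00, 12:40-12:50, 13:50-14:15, 14:35-16:00.
Viktor ∩ Noa ∩ Clara: 10:15-11:00, 12:40-12:50, 14:35-16:00.
Viktor ∩ Noa ∩ Clara ∩ Oliver: 10:15-11:00.
Those are the intersection windows.

10:15-11:00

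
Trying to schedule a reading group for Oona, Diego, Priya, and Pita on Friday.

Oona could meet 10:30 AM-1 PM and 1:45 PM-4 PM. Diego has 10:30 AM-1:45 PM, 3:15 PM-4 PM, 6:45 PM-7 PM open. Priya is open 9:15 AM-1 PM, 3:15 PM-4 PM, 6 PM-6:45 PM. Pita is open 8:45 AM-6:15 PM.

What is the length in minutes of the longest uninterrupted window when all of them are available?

150

Oona ∩ Diego: 10:30-13:00, 15:15-16:00.
Oona ∩ Diego ∩ Priya: 10:30-13:00, 15:15-16:00.
Oona ∩ Diego ∩ Priya ∩ Pita: 10:30-13:00, 15:15-16:00.
The longest is 10:30-13:00 at 150 minutes.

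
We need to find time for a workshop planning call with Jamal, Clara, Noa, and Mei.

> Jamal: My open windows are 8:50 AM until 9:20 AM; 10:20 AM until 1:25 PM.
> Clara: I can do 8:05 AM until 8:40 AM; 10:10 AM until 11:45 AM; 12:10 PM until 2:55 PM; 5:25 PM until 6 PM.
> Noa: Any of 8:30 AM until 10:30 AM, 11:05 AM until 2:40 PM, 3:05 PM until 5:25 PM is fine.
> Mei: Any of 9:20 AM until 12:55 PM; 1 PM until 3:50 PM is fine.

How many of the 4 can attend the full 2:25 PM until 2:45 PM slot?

2

Clara and Mei can make the full 14:25-14:45 slot — that's 2.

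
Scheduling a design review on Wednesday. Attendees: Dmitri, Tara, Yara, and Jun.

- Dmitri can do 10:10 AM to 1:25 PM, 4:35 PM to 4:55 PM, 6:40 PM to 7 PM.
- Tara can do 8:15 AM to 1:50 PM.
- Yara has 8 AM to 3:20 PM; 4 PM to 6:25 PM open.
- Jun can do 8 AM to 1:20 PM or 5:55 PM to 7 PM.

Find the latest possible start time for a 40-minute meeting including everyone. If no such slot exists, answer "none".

Dmitri ∩ Tara: 10:10-13:25.
Dmitri ∩ Tara ∩ Yara: 10:10-13:25.
Dmitri ∩ Tara ∩ Yara ∩ Jun: 10:10-13:20.
The last common window of at least 40 minutes is 10:10-13:20; a 40-minute meeting can start as late as 12:40 and still end by 13:20.

12:40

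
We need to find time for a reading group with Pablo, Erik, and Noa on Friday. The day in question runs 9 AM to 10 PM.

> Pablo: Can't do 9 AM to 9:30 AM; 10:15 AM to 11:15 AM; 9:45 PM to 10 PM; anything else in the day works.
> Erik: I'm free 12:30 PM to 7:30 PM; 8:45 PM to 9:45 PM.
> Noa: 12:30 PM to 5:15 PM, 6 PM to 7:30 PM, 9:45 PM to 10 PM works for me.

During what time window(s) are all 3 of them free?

Pablo free: 09:30-10:15, 11:15-21:45 (invert busy blocks within the working day).
Erik free: 12:30-19:30, 20:45-21:45.
Noa free: 12:30-17:15, 18:00-19:30, 21:45-22:00.
Pablo ∩ Erik: 12:30-19:30, 20:45-21:45.
Pablo ∩ Erik ∩ Noa: 12:30-17:15, 18:00-19:30.

12:30-17:15, 18:00-19:30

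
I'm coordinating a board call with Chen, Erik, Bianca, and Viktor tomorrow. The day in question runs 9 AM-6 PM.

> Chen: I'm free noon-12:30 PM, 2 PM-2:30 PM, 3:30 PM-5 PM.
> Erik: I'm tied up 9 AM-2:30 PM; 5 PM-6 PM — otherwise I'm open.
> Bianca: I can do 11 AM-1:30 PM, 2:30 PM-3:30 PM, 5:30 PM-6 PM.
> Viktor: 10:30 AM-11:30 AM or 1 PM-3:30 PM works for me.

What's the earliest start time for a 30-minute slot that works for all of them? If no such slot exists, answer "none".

Chen free: 12:00-12:30, 14:00-14:30, 15:30-17:00.
Erik free: 14:30-17:00 (invert busy blocks within the working day).
Bianca free: 11:00-13:30, 14:30-15:30, 17:30-18:00.
Viktor free: 10:30-11:30, 13:00-15:30.
Chen ∩ Erik: 15:30-17:00.
Chen ∩ Erik ∩ Bianca: ∅.
Chen ∩ Erik ∩ Bianca ∩ Viktor: ∅.
There is no time when everyone is free.
No common window is at least 30 minutes long.

none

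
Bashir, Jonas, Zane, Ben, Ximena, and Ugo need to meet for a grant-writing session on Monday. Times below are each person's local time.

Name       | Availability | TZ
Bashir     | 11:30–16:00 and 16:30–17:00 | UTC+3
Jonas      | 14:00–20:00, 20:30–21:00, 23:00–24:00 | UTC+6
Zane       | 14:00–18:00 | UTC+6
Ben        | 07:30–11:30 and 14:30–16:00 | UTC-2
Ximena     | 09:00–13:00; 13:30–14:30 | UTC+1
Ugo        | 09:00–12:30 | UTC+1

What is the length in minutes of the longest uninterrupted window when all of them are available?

120

Bashir in UTC: 08:30-13:00, 13:30-14:00 (subtract 3h to convert from UTC+3).
Jonas in UTC: 08:00-14:00, 14:30-15:00, 17:00-18:00 (subtract 6h to convert from UTC+6).
Zane in UTC: 08:00-12:00 (subtract 6h to convert from UTC+6).
Ben in UTC: 09:30-13:30, 16:30-18:00 (add 2h to convert from UTC-2).
Ximena in UTC: 08:00-12:00, 12:30-13:30 (subtract 1h to convert from UTC+1).
Ugo in UTC: 08:00-11:30 (subtract 1h to convert from UTC+1).
Bashir ∩ Jonas: 08:30-13:00, 13:30-14:00.
Bashir ∩ Jonas ∩ Zane: 08:30-12:00.
Bashir ∩ Jonas ∩ Zane ∩ Ben: 09:30-12:00.
Bashir ∩ Jonas ∩ Zane ∩ Ben ∩ Ximena: 09:30-12:00.
Bashir ∩ Jonas ∩ Zane ∩ Ben ∩ Ximena ∩ Ugo: 09:30-11:30.
The longest is 09:30-11:30 at 120 minutes.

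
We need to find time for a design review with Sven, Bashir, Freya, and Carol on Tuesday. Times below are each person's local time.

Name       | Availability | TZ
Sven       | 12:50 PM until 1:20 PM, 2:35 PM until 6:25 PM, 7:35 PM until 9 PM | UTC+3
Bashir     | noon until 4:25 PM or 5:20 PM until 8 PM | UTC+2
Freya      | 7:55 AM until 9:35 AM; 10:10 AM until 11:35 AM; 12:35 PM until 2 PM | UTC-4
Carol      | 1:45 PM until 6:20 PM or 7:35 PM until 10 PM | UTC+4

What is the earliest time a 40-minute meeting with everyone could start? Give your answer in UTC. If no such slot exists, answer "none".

11:55

Sven in UTC: 09:50-10:20, 11:35-15:25, 16:35-18:00 (subtract 3h to convert from UTC+3).
Bashir in UTC: 10:00-14:25, 15:20-18:00 (subtract 2h to convert from UTC+2).
Freya in UTC: 11:55-13:35, 14:10-15:35, 16:35-18:00 (add 4h to convert from UTC-4).
Carol in UTC: 09:45-14:20, 15:35-18:00 (subtract 4h to convert from UTC+4).
Sven ∩ Bashir: 10:00-10:20, 11:35-14:25, 15:20-15:25, 16:35-18:00.
Sven ∩ Bashir ∩ Freya: 11:55-13:35, 14:10-14:25, 15:20-15:25, 16:35-18:00.
Sven ∩ Bashir ∩ Freya ∩ Carol: 11:55-13:35, 14:10-14:20, 16:35-18:00.
The first common window of at least 40 minutes is 11:55-13:35, so the earliest start is 11:55.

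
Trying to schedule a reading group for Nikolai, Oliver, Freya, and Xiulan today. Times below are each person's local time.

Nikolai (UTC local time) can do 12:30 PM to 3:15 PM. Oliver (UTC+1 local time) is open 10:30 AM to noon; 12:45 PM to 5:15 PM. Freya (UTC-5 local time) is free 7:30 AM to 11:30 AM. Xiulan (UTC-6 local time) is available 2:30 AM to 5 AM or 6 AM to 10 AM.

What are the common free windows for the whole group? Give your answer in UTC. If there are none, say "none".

12:30-15:15

Nikolai in UTC: 12:30-15:15.
Oliver in UTC: 09:30-11:00, 11:45-16:15 (subtract 1h to convert from UTC+1).
Freya in UTC: 12:30-16:30 (add 5h to convert from UTC-5).
Xiulan in UTC: 08:30-11:00, 12:00-16:00 (add 6h to convert from UTC-6).
Nikolai ∩ Oliver: 12:30-15:15.
Nikolai ∩ Oliver ∩ Freya: 12:30-15:15.
Nikolai ∩ Oliver ∩ Freya ∩ Xiulan: 12:30-15:15.
Those are the intersection windows.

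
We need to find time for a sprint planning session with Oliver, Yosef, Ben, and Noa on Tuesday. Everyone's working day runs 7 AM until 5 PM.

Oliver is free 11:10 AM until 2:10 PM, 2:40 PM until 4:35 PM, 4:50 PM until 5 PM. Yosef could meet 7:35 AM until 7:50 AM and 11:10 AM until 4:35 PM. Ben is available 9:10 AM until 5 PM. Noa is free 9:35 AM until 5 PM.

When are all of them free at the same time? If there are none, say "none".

Oliver ∩ Yosef: 11:10-14:10, 14:40-16:35.
Oliver ∩ Yosef ∩ Ben: 11:10-14:10, 14:40-16:35.
Oliver ∩ Yosef ∩ Ben ∩ Noa: 11:10-14:10, 14:40-16:35.
Those are the intersection windows.

11:10-14:10, 14:40-16:35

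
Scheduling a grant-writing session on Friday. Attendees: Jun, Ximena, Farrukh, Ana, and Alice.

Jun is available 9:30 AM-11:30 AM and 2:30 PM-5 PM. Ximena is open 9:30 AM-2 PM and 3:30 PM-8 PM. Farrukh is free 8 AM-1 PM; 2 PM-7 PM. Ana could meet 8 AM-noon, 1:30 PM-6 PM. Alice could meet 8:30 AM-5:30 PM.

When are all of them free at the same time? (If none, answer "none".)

Jun ∩ Ximena: 09:30-11:30, 15:30-17:00.
Jun ∩ Ximena ∩ Farrukh: 09:30-11:30, 15:30-17:00.
Jun ∩ Ximena ∩ Farrukh ∩ Ana: 09:30-11:30, 15:30-17:00.
Jun ∩ Ximena ∩ Farrukh ∩ Ana ∩ Alice: 09:30-11:30, 15:30-17:00.
So the common availability across everyone is 09:30-11:30, 15:30-17:00.

09:30-11:30, 15:30-17:00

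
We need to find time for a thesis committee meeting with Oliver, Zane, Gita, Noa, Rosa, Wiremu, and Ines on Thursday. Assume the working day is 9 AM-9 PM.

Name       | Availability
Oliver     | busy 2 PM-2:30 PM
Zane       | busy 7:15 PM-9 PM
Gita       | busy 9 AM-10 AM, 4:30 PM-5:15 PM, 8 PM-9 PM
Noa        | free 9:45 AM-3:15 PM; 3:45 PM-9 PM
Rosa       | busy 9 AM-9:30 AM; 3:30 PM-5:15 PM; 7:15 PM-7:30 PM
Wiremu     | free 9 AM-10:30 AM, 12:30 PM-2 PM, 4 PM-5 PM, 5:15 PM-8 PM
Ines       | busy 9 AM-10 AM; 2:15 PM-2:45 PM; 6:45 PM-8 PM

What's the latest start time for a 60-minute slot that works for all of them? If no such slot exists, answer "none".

Oliver free: 09:00-14:00, 14:30-21:00 (invert busy blocks within the working day).
Zane free: 09:00-19:15 (invert busy blocks within the working day).
Gita free: 10:00-16:30, 17:15-20:00 (invert busy blocks within the working day).
Noa free: 09:45-15:15, 15:45-21:00.
Rosa free: 09:30-15:30, 17:15-19:15, 19:30-21:00 (invert busy blocks within the working day).
Wiremu free: 09:00-10:30, 12:30-14:00, 16:00-17:00, 17:15-20:00.
Ines free: 10:00-14:15, 14:45-18:45, 20:00-21:00 (invert busy blocks within the working day).
Oliver ∩ Zane: 09:00-14:00, 14:30-19:15.
Oliver ∩ Zane ∩ Gita: 10:00-14:00, 14:30-16:30, 17:15-19:15.
Oliver ∩ Zane ∩ Gita ∩ Noa: 10:00-14:00, 14:30-15:15, 15:45-16:30, 17:15-19:15.
Oliver ∩ Zane ∩ Gita ∩ Noa ∩ Rosa: 10:00-14:00, 14:30-15:15, 17:15-19:15.
Oliver ∩ Zane ∩ Gita ∩ Noa ∩ Rosa ∩ Wiremu: 10:00-10:30, 12:30-14:00, 17:15-19:15.
Oliver ∩ Zane ∩ Gita ∩ Noa ∩ Rosa ∩ Wiremu ∩ Ines: 10:00-10:30, 12:30-14:00, 17:15-18:45.
The last common window of at least 60 minutes is 17:15-18:45; a 60-minute meeting can start as late as 17:45 and still end by 18:45.

17:45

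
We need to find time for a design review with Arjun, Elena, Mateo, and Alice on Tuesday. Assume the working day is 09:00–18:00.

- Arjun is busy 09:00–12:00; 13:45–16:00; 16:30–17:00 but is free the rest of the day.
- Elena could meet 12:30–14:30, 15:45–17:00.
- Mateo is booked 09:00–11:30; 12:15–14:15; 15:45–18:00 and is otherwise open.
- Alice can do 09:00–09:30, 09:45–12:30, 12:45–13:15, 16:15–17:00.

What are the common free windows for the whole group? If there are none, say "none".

none

Arjun free: 12:00-13:45, 16:00-16:30, 17:00-18:00 (invert busy blocks within the working day).
Elena free: 12:30-14:30, 15:45-17:00.
Mateo free: 11:30-12:15, 14:15-15:45 (invert busy blocks within the working day).
Alice free: 09:00-09:30, 09:45-12:30, 12:45-13:15, 16:15-17:00.
Arjun ∩ Elena: 12:30-13:45, 16:00-16:30.
Arjun ∩ Elena ∩ Mateo: ∅.
Arjun ∩ Elena ∩ Mateo ∩ Alice: ∅.
There is no time when everyone is free.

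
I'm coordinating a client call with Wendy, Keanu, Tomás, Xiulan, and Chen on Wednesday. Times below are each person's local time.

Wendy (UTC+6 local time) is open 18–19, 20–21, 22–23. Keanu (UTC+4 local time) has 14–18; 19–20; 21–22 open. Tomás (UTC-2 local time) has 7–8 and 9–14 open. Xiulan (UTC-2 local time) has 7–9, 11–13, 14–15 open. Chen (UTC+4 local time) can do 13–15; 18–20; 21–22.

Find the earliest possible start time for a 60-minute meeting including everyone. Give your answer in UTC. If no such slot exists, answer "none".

none

Wendy in UTC: 12:00-13:00, 14:00-15:00, 16:00-17:00 (subtract 6h to convert from UTC+6).
Keanu in UTC: 10:00-14:00, 15:00-16:00, 17:00-18:00 (subtract 4h to convert from UTC+4).
Tomás in UTC: 09:00-10:00, 11:00-16:00 (add 2h to convert from UTC-2).
Xiulan in UTC: 09:00-11:00, 13:00-15:00, 16:00-17:00 (add 2h to convert from UTC-2).
Chen in UTC: 09:00-11:00, 14:00-16:00, 17:00-18:00 (subtract 4h to convert from UTC+4).
Wendy ∩ Keanu: 12:00-13:00.
Wendy ∩ Keanu ∩ Tomás: 12:00-13:00.
Wendy ∩ Keanu ∩ Tomás ∩ Xiulan: ∅.
Wendy ∩ Keanu ∩ Tomás ∩ Xiulan ∩ Chen: ∅.
There is no time when everyone is free.
No common window is at least 60 minutes long.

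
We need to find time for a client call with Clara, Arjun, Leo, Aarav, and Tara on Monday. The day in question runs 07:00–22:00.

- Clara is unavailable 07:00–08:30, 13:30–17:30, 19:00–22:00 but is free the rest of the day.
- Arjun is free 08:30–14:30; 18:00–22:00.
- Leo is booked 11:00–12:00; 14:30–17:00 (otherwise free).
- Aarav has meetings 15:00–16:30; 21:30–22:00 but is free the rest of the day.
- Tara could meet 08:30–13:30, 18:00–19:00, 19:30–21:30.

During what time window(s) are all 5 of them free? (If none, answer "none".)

Clara free: 08:30-13:30, 17:30-19:00 (invert busy blocks within the working day).
Arjun free: 08:30-14:30, 18:00-22:00.
Leo free: 07:00-11:00, 12:00-14:30, 17:00-22:00 (invert busy blocks within the working day).
Aarav free: 07:00-15:00, 16:30-21:30 (invert busy blocks within the working day).
Tara free: 08:30-13:30, 18:00-19:00, 19:30-21:30.
Clara ∩ Arjun: 08:30-13:30, 18:00-19:00.
Clara ∩ Arjun ∩ Leo: 08:30-11:00, 12:00-13:30, 18:00-19:00.
Clara ∩ Arjun ∩ Leo ∩ Aarav: 08:30-11:00, 12:00-13:30, 18:00-19:00.
Clara ∩ Arjun ∩ Leo ∩ Aarav ∩ Tara: 08:30-11:00, 12:00-13:30, 18:00-19:00.
Those are the intersection windows.

08:30-11:00, 12:00-13:30, 18:00-19:00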